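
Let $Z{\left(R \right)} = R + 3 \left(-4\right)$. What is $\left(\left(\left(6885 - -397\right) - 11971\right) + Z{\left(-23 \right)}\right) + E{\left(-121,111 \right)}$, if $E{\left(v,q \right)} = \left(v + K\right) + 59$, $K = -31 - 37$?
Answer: $-4854$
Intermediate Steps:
$K = -68$ ($K = -31 - 37 = -68$)
$Z{\left(R \right)} = -12 + R$ ($Z{\left(R \right)} = R - 12 = -12 + R$)
$E{\left(v,q \right)} = -9 + v$ ($E{\left(v,q \right)} = \left(v - 68\right) + 59 = \left(-68 + v\right) + 59 = -9 + v$)
$\left(\left(\left(6885 - -397\right) - 11971\right) + Z{\left(-23 \right)}\right) + E{\left(-121,111 \right)} = \left(\left(\left(6885 - -397\right) - 11971\right) - 35\right) - 130 = \left(\left(\left(6885 + 397\right) - 11971\right) - 35\right) - 130 = \left(\left(7282 - 11971\right) - 35\right) - 130 = \left(-4689 - 35\right) - 130 = -4724 - 130 = -4854$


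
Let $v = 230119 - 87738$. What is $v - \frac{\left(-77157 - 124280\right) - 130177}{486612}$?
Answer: $\frac{3849146377}{27034} \approx 1.4238 \cdot 10^{5}$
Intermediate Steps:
$v = 142381$ ($v = 230119 - 87738 = 142381$)
$v - \frac{\left(-77157 - 124280\right) - 130177}{486612} = 142381 - \frac{\left(-77157 - 124280\right) - 130177}{486612} = 142381 - \left(-201437 - 130177\right) \frac{1}{486612} = 142381 - \left(-331614\right) \frac{1}{486612} = 142381 - - \frac{18423}{27034} = 142381 + \frac{18423}{27034} = \frac{3849146377}{27034}$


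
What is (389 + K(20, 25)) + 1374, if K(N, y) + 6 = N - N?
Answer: 1757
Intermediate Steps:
K(N, y) = -6 (K(N, y) = -6 + (N - N) = -6 + 0 = -6)
(389 + K(20, 25)) + 1374 = (389 - 6) + 1374 = 383 + 1374 = 1757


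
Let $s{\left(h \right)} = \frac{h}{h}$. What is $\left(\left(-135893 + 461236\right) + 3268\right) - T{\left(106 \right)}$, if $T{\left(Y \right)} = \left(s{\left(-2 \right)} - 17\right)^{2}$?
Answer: $328355$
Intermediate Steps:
$s{\left(h \right)} = 1$
$T{\left(Y \right)} = 256$ ($T{\left(Y \right)} = \left(1 - 17\right)^{2} = \left(-16\right)^{2} = 256$)
$\left(\left(-135893 + 461236\right) + 3268\right) - T{\left(106 \right)} = \left(\left(-135893 + 461236\right) + 3268\right) - 256 = \left(325343 + 3268\right) - 256 = 328611 - 256 = 328355$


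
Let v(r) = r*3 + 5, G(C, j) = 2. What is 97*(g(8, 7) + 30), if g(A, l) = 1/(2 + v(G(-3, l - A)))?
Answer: 37927/13 ≈ 2917.5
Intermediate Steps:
v(r) = 5 + 3*r (v(r) = 3*r + 5 = 5 + 3*r)
g(A, l) = 1/13 (g(A, l) = 1/(2 + (5 + 3*2)) = 1/(2 + (5 + 6)) = 1/(2 + 11) = 1/13)
97*(g(8, 7) + 30) = 97*(1/13 + 30) = 97*(391/13) = 37927/13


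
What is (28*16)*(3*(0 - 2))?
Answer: -2688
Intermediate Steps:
(28*16)*(3*(0 - 2)) = 448*(3*(-2)) = 448*(-6) = -2688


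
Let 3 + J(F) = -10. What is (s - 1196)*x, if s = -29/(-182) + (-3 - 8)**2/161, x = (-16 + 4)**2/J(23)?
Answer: 360190296/27209 ≈ 13238.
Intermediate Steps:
J(F) = -13 (J(F) = -3 - 10 = -13)
x = -144/13 (x = (-16 + 4)**2/(-13) = (-12)**2*(-1/13) = 144*(-1/13) = -144/13 ≈ -11.077)
s = 3813/4186 (s = -29*(-1/182) + (-11)**2*(1/161) = 29/182 + 121*(1/161) = 29/182 + 121/161 = 3813/4186 ≈ 0.91089)
(s - 1196)*x = (3813/4186 - 1196)*(-144/13) = -5002643/4186*(-144/13) = 360190296/27209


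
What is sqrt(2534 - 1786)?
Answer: 2*sqrt(187) ≈ 27.350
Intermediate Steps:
sqrt(2534 - 1786) = sqrt(748) = 2*sqrt(187)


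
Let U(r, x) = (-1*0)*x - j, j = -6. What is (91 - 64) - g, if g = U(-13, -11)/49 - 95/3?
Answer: 8606/147 ≈ 58.544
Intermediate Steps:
U(r, x) = 6 (U(r, x) = (-1*0)*x - 1*(-6) = 0*x + 6 = 0 + 6 = 6)
g = -4637/147 (g = 6/49 - 95/3 = -4637/147 ≈ -31.544)
(91 - 64) - g = (91 - 64) - 1*(-4637/147) = 27 + 4637/147 = 8606/147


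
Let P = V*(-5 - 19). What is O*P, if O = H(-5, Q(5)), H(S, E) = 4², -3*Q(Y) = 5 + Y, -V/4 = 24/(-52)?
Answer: -9216/13 ≈ -708.92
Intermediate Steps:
V = 24/13 (V = -96/(-52) = -96*(-1)/52 = -4*(-6/13) = 24/13 ≈ 1.8462)
Q(Y) = -5/3 - Y/3 (Q(Y) = -(5 + Y)/3 = -5/3 - Y/3)
P = -576/13 (P = 24*(-5 - 19)/13 = (24/13)*(-24) = -576/13 ≈ -44.308)
H(S, E) = 16
O = 16
O*P = 16*(-576/13) = -9216/13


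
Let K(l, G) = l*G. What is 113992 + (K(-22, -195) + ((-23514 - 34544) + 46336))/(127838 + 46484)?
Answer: 9935652996/87161 ≈ 1.1399e+5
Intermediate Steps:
K(l, G) = G*l
113992 + (K(-22, -195) + ((-23514 - 34544) + 46336))/(127838 + 46484) = 113992 + (-195*(-22) + ((-23514 - 34544) + 46336))/(127838 + 46484) = 113992 + (4290 + (-58058 + 46336))/174322 = 113992 + (4290 - 11722)*(1/174322) = 113992 - 7432*1/174322 = 113992 - 3716/87161 = 9935652996/87161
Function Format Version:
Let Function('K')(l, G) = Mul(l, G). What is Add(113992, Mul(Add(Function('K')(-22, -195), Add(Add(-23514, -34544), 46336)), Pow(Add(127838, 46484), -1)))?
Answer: Rational(9935652996, 87161) ≈ 1.1399e+5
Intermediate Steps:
Function('K')(l, G) = Mul(G, l)
Add(113992, Mul(Add(Function('K')(-22, -195), Add(Add(-23514, -34544), 46336)), Pow(Add(127838, 46484), -1))) = Add(113992, Mul(Add(Mul(-195, -22), Add(Add(-23514, -34544), 46336)), Pow(Add(127838, 46484), -1))) = Add(113992, Mul(Add(4290, Add(-58058, 46336)), Pow(174322, -1))) = Add(113992, Mul(Add(4290, -11722), Rational(1, 174322))) = Add(113992, Mul(-7432, Rational(1, 174322))) = Add(113992, Rational(-3716, 87161)) = Rational(9935652996, 87161)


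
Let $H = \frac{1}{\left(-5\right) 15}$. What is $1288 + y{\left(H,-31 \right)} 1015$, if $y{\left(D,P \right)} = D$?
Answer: $\frac{19117}{15} \approx 1274.5$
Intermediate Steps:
$H = - \frac{1}{75}$ ($H = \left(- \frac{1}{5}\right) \frac{1}{15} = - \frac{1}{75} \approx -0.013333$)
$1288 + y{\left(H,-31 \right)} 1015 = 1288 - \frac{203}{15} = \frac{19117}{15}$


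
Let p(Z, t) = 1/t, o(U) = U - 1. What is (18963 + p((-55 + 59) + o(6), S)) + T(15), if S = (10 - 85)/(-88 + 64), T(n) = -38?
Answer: 473133/25 ≈ 18925.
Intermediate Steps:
o(U) = -1 + U
S = 25/8 (S = -75/(-24) = -75*(-1/24) = 25/8 ≈ 3.1250)
(18963 + p((-55 + 59) + o(6), S)) + T(15) = (18963 + 1/(25/8)) - 38 = (18963 + 8/25) - 38 = 474083/25 - 38 = 473133/25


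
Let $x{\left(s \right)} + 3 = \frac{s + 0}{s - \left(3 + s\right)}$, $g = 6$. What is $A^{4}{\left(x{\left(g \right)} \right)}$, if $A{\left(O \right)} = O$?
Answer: $625$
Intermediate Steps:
$x{\left(s \right)} = -3 - \frac{s}{3}$ ($x{\left(s \right)} = -3 + \frac{s + 0}{s - \left(3 + s\right)} = -3 + \frac{s}{-3} = -3 + s \left(- \frac{1}{3}\right) = -3 - \frac{s}{3}$)
$A^{4}{\left(x{\left(g \right)} \right)} = \left(-3 - 2\right)^{4} = \left(-5\right)^{4} = 625$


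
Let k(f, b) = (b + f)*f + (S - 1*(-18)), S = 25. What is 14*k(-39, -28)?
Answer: 37184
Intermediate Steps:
k(f, b) = 43 + f*(b + f) (k(f, b) = (b + f)*f + (25 - 1*(-18)) = f*(b + f) + (25 + 18) = f*(b + f) + 43 = 43 + f*(b + f))
14*k(-39, -28) = 14*(43 + (-39)**2 - 28*(-39)) = 14*(43 + 1521 + 1092) = 14*2656 = 37184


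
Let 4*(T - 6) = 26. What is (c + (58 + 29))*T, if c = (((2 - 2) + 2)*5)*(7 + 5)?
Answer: 5175/2 ≈ 2587.5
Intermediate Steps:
T = 25/2 (T = 6 + (¼)*26 = 6 + 13/2 = 25/2 ≈ 12.500)
c = 120 (c = ((0 + 2)*5)*12 = (2*5)*12 = 10*12 = 120)
(c + (58 + 29))*T = (120 + (58 + 29))*(25/2) = (120 + 87)*(25/2) = 207*(25/2) = 5175/2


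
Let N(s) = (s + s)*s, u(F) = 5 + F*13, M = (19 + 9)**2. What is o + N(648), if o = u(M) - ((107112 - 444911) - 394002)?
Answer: 1581806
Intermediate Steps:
M = 784 (M = 28**2 = 784)
u(F) = 5 + 13*F
N(s) = 2*s**2 (N(s) = (2*s)*s = 2*s**2)
o = 741998 (o = (5 + 13*784) - ((107112 - 444911) - 394002) = (5 + 10192) - (-337799 - 394002) = 10197 - 1*(-731801) = 10197 + 731801 = 741998)
o + N(648) = 741998 + 2*648**2 = 741998 + 2*419904 = 741998 + 839808 = 1581806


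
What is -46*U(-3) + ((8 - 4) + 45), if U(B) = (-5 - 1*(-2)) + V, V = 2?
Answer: 95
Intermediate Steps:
U(B) = -1 (U(B) = (-5 - 1*(-2)) + 2 = (-5 + 2) + 2 = -3 + 2 = -1)
-46*U(-3) + ((8 - 4) + 45) = -46*(-1) + ((8 - 4) + 45) = 46 + (4 + 45) = 46 + 49 = 95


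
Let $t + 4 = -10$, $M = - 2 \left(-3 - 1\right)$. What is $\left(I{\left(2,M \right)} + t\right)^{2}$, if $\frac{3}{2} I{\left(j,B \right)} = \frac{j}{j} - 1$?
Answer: $196$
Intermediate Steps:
$M = 8$ ($M = \left(-2\right) \left(-4\right) = 8$)
$I{\left(j,B \right)} = 0$ ($I{\left(j,B \right)} = \frac{2 \left(\frac{j}{j} - 1\right)}{3} = \frac{2 \left(1 - 1\right)}{3} = \frac{2}{3} \cdot 0 = 0$)
$t = -14$ ($t = -4 - 10 = -14$)
$\left(I{\left(2,M \right)} + t\right)^{2} = \left(0 - 14\right)^{2} = \left(-14\right)^{2} = 196$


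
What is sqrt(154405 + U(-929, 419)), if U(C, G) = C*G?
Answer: 3*I*sqrt(26094) ≈ 484.61*I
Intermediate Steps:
sqrt(154405 + U(-929, 419)) = sqrt(154405 - 929*419) = sqrt(154405 - 389251) = sqrt(-234846) = 3*I*sqrt(26094)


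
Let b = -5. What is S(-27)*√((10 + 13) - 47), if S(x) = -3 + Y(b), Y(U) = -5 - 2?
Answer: -20*I*√6 ≈ -48.99*I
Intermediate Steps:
Y(U) = -7
S(x) = -10 (S(x) = -3 - 7 = -10)
S(-27)*√((10 + 13) - 47) = -10*√((10 + 13) - 47) = -10*√(23 - 47) = -20*I*√6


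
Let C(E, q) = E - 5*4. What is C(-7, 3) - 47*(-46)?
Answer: 2135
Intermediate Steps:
C(E, q) = -20 + E (C(E, q) = E - 20 = -20 + E)
C(-7, 3) - 47*(-46) = (-20 - 7) - 47*(-46) = -27 + 2162 = 2135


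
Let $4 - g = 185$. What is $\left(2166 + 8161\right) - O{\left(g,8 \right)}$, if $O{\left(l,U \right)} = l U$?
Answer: $11775$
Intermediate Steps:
$g = -181$ ($g = 4 - 185 = -181$)
$O{\left(l,U \right)} = U l$
$\left(2166 + 8161\right) - O{\left(g,8 \right)} = \left(2166 + 8161\right) - 8 \left(-181\right) = 10327 - -1448 = 10327 + 1448 = 11775$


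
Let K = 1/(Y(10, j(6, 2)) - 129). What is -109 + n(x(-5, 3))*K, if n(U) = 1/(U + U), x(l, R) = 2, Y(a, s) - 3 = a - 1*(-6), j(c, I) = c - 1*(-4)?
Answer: -47961/440 ≈ -109.00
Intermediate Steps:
j(c, I) = 4 + c (j(c, I) = c + 4 = 4 + c)
Y(a, s) = 9 + a (Y(a, s) = 3 + (a - 1*(-6)) = 3 + (a + 6) = 3 + (6 + a) = 9 + a)
K = -1/110 (K = 1/((9 + 10) - 129) = 1/(19 - 129) = 1/(-110) = -1/110 ≈ -0.0090909)
n(U) = 1/(2*U)
-109 + n(x(-5, 3))*K = -109 + ((½)/2)*(-1/110) = -109 + ((½)*(½))*(-1/110) = -109 + (¼)*(-1/110) = -109 - 1/440 = -47961/440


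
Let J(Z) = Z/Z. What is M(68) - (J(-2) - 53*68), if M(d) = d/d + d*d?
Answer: 8228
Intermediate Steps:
J(Z) = 1
M(d) = 1 + d²
M(68) - (J(-2) - 53*68) = (1 + 68²) - (1 - 53*68) = (1 + 4624) - (1 - 3604) = 4625 - 1*(-3603) = 4625 + 3603 = 8228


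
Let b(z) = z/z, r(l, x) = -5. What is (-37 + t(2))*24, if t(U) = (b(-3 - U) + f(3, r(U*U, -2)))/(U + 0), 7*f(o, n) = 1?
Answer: -6120/7 ≈ -874.29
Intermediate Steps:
f(o, n) = ⅐ (f(o, n) = (⅐)*1 = ⅐)
b(z) = 1
t(U) = 8/(7*U) (t(U) = (1 + ⅐)/(U + 0) = 8/(7*U))
(-37 + t(2))*24 = (-37 + (8/7)/2)*24 = (-37 + (8/7)*(½))*24 = (-37 + 4/7)*24 = -255/7*24 = -6120/7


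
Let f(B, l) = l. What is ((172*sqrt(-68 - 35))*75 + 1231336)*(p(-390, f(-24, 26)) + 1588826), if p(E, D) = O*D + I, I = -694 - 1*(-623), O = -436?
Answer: 1942332801784 + 20348705100*I*sqrt(103) ≈ 1.9423e+12 + 2.0652e+11*I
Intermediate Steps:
I = -71 (I = -694 + 623 = -71)
p(E, D) = -71 - 436*D (p(E, D) = -436*D - 71 = -71 - 436*D)
((172*sqrt(-68 - 35))*75 + 1231336)*(p(-390, f(-24, 26)) + 1588826) = ((172*sqrt(-68 - 35))*75 + 1231336)*((-71 - 436*26) + 1588826) = ((172*sqrt(-103))*75 + 1231336)*((-71 - 11336) + 1588826) = ((172*(I*sqrt(103)))*75 + 1231336)*(-11407 + 1588826) = ((172*I*sqrt(103))*75 + 1231336)*1577419 = (12900*I*sqrt(103) + 1231336)*1577419 = (1231336 + 12900*I*sqrt(103))*1577419 = 1942332801784 + 20348705100*I*sqrt(103)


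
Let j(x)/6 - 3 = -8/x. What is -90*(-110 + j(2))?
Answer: 10440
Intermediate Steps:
j(x) = 18 - 48/x (j(x) = 18 + 6*(-8/x) = 18 - 48/x)
-90*(-110 + j(2)) = -90*(-110 + (18 - 48/2)) = -90*(-110 + (18 - 48*½)) = -90*(-110 + (18 - 24)) = -90*(-110 - 6) = -90*(-116) = 10440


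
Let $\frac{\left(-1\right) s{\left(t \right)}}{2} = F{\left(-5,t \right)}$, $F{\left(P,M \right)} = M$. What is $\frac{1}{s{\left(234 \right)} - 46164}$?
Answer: $- \frac{1}{46632} \approx -2.1444 \cdot 10^{-5}$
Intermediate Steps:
$s{\left(t \right)} = - 2 t$
$\frac{1}{s{\left(234 \right)} - 46164} = \frac{1}{\left(-2\right) 234 - 46164} = \frac{1}{-468 - 46164} = \frac{1}{-46632} = - \frac{1}{46632}$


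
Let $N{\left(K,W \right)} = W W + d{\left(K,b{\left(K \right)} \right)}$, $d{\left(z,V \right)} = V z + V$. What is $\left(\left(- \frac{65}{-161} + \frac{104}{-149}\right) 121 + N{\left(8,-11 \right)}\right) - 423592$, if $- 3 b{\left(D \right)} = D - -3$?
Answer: $- \frac{10160291595}{23989} \approx -4.2354 \cdot 10^{5}$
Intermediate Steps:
$b{\left(D \right)} = -1 - \frac{D}{3}$ ($b{\left(D \right)} = - \frac{D - -3}{3} = - \frac{D + 3}{3} = - \frac{3 + D}{3} = -1 - \frac{D}{3}$)
$d{\left(z,V \right)} = V + V z$
$N{\left(K,W \right)} = W^{2} + \left(1 + K\right) \left(-1 - \frac{K}{3}\right)$ ($N{\left(K,W \right)} = W W + \left(-1 - \frac{K}{3}\right) \left(1 + K\right) = W^{2} + \left(1 + K\right) \left(-1 - \frac{K}{3}\right)$)
$\left(\left(- \frac{65}{-161} + \frac{104}{-149}\right) 121 + N{\left(8,-11 \right)}\right) - 423592 = \left(\left(- \frac{65}{-161} + \frac{104}{-149}\right) 121 + \left(\left(-11\right)^{2} - \frac{\left(1 + 8\right) \left(3 + 8\right)}{3}\right)\right) - 423592 = \left(\left(\left(-65\right) \left(- \frac{1}{161}\right) + 104 \left(- \frac{1}{149}\right)\right) 121 + \left(121 - 3 \cdot 11\right)\right) - 423592 = \left(\left(\frac{65}{161} - \frac{104}{149}\right) 121 + \left(121 - 33\right)\right) - 423592 = \left(\left(- \frac{7059}{23989}\right) 121 + 88\right) - 423592 = \left(- \frac{854139}{23989} + 88\right) - 423592 = \frac{1256893}{23989} - 423592 = - \frac{10160291595}{23989}$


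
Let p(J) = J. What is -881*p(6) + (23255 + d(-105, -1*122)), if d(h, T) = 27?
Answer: 17996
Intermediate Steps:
-881*p(6) + (23255 + d(-105, -1*122)) = -881*6 + (23255 + 27) = -5286 + 23282 = 17996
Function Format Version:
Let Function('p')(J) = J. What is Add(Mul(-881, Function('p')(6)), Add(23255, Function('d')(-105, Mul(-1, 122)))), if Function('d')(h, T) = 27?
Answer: 17996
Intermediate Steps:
Add(Mul(-881, Function('p')(6)), Add(23255, Function('d')(-105, Mul(-1, 122)))) = Add(Mul(-881, 6), Add(23255, 27)) = Add(-5286, 23282) = 17996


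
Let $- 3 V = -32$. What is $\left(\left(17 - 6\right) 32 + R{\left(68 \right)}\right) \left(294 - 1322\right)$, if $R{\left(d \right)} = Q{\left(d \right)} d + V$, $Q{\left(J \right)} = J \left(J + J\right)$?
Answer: $- \frac{1940535040}{3} \approx -6.4685 \cdot 10^{8}$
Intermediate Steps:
$V = \frac{32}{3}$ ($V = \left(- \frac{1}{3}\right) \left(-32\right) = \frac{32}{3} \approx 10.667$)
$Q{\left(J \right)} = 2 J^{2}$ ($Q{\left(J \right)} = J 2 J = 2 J^{2}$)
$R{\left(d \right)} = \frac{32}{3} + 2 d^{3}$ ($R{\left(d \right)} = 2 d^{2} d + \frac{32}{3} = 2 d^{3} + \frac{32}{3} = \frac{32}{3} + 2 d^{3}$)
$\left(\left(17 - 6\right) 32 + R{\left(68 \right)}\right) \left(294 - 1322\right) = \left(\left(17 - 6\right) 32 + \left(\frac{32}{3} + 2 \cdot 68^{3}\right)\right) \left(294 - 1322\right) = \left(11 \cdot 32 + \left(\frac{32}{3} + 2 \cdot 314432\right)\right) \left(-1028\right) = \left(352 + \left(\frac{32}{3} + 628864\right)\right) \left(-1028\right) = \left(352 + \frac{1886624}{3}\right) \left(-1028\right) = \frac{1887680}{3} \left(-1028\right) = - \frac{1940535040}{3}$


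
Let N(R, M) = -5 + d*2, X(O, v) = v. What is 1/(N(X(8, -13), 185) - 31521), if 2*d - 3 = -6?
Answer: -1/31529 ≈ -3.1717e-5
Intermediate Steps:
d = -3/2 (d = 3/2 + (½)*(-6) = 3/2 - 3 = -3/2 ≈ -1.5000)
N(R, M) = -8 (N(R, M) = -5 - 3/2*2 = -5 - 3 = -8)
1/(N(X(8, -13), 185) - 31521) = 1/(-8 - 31521) = 1/(-31529) = -1/31529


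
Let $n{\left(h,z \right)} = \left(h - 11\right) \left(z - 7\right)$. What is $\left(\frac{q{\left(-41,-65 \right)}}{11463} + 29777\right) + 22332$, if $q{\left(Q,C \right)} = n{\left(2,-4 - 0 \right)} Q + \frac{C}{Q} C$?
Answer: $\frac{24490173503}{469983} \approx 52109.0$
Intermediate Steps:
$n{\left(h,z \right)} = \left(-11 + h\right) \left(-7 + z\right)$ ($n{\left(h,z \right)} = \left(-11 + h\right) \left(z - 7\right) = \left(-11 + h\right) \left(-7 + z\right)$)
$q{\left(Q,C \right)} = 99 Q + \frac{C^{2}}{Q}$ ($q{\left(Q,C \right)} = \left(77 - 11 \left(-4 - 0\right) - 14 + 2 \left(-4 - 0\right)\right) Q + \frac{C}{Q} C = \left(77 - 11 \left(-4 + 0\right) - 14 + 2 \left(-4 + 0\right)\right) Q + \frac{C^{2}}{Q} = \left(77 - -44 - 14 + 2 \left(-4\right)\right) Q + \frac{C^{2}}{Q} = \left(77 + 44 - 14 - 8\right) Q + \frac{C^{2}}{Q} = 99 Q + \frac{C^{2}}{Q}$)
$\left(\frac{q{\left(-41,-65 \right)}}{11463} + 29777\right) + 22332 = \left(\frac{99 \left(-41\right) + \frac{\left(-65\right)^{2}}{-41}}{11463} + 29777\right) + 22332 = \left(\left(-4059 + 4225 \left(- \frac{1}{41}\right)\right) \frac{1}{11463} + 29777\right) + 22332 = \left(\left(-4059 - \frac{4225}{41}\right) \frac{1}{11463} + 29777\right) + 22332 = \left(\left(- \frac{170644}{41}\right) \frac{1}{11463} + 29777\right) + 22332 = \left(- \frac{170644}{469983} + 29777\right) + 22332 = \frac{13994513147}{469983} + 22332 = \frac{24490173503}{469983}$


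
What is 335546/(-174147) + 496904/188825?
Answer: 23174867438/32883307275 ≈ 0.70476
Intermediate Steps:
335546/(-174147) + 496904/188825 = 335546*(-1/174147) + 496904*(1/188825) = -335546/174147 + 496904/188825 = 23174867438/32883307275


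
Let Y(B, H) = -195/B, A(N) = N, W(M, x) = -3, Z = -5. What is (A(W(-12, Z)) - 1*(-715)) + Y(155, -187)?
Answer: 22033/31 ≈ 710.74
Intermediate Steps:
(A(W(-12, Z)) - 1*(-715)) + Y(155, -187) = (-3 - 1*(-715)) - 195/155 = (-3 + 715) - 195*1/155 = 712 - 39/31 = 22033/31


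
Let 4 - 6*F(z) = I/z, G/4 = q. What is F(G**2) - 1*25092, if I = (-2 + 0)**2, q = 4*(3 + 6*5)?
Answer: -10492593409/418176 ≈ -25091.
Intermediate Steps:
q = 132 (q = 4*(3 + 30) = 4*33 = 132)
G = 528 (G = 4*132 = 528)
I = 4 (I = (-2)**2 = 4)
F(z) = 2/3 - 2/(3*z)
F(G**2) - 1*25092 = 2*(-1 + 528**2)/(3*(528**2)) - 1*25092 = (2/3)*(-1 + 278784)/278784 - 25092 = (2/3)*(1/278784)*278783 - 25092 = 278783/418176 - 25092 = -10492593409/418176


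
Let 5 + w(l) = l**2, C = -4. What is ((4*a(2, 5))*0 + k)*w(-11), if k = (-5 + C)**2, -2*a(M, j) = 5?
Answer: 9396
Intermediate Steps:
a(M, j) = -5/2 (a(M, j) = -1/2*5 = -5/2)
w(l) = -5 + l**2
k = 81 (k = (-5 - 4)**2 = (-9)**2 = 81)
((4*a(2, 5))*0 + k)*w(-11) = ((4*(-5/2))*0 + 81)*(-5 + (-11)**2) = (-10*0 + 81)*(-5 + 121) = (0 + 81)*116 = 81*116 = 9396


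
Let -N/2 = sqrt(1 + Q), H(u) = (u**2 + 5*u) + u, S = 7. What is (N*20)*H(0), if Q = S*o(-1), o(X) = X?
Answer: 0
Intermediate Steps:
H(u) = u**2 + 6*u
Q = -7 (Q = 7*(-1) = -7)
N = -2*I*sqrt(6) (N = -2*sqrt(1 - 7) = -2*I*sqrt(6) ≈ -4.899*I)
(N*20)*H(0) = (-2*I*sqrt(6)*20)*(0*(6 + 0)) = (-40*I*sqrt(6))*(0*6) = -40*I*sqrt(6)*0 = 0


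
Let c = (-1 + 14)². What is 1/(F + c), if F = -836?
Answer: -1/667 ≈ -0.0014993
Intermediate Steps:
c = 169 (c = 13² = 169)
1/(F + c) = 1/(-836 + 169) = 1/(-667) = -1/667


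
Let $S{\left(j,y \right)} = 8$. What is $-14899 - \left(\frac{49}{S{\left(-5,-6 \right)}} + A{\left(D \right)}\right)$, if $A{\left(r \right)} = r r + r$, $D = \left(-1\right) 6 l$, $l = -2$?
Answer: $- \frac{120489}{8} \approx -15061.0$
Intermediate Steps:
$D = 12$ ($D = \left(-1\right) 6 \left(-2\right) = \left(-6\right) \left(-2\right) = 12$)
$A{\left(r \right)} = r + r^{2}$ ($A{\left(r \right)} = r^{2} + r = r + r^{2}$)
$-14899 - \left(\frac{49}{S{\left(-5,-6 \right)}} + A{\left(D \right)}\right) = -14899 - \left(\frac{49}{8} + 12 \left(1 + 12\right)\right) = -14899 - \left(49 \cdot \frac{1}{8} + 12 \cdot 13\right) = -14899 - \left(\frac{49}{8} + 156\right) = -14899 - \frac{1297}{8} = - \frac{120489}{8}$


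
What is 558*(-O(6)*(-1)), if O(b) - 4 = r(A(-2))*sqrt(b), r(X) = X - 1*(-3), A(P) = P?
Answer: 2232 + 558*sqrt(6) ≈ 3598.8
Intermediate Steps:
r(X) = 3 + X (r(X) = X + 3 = 3 + X)
O(b) = 4 + sqrt(b) (O(b) = 4 + (3 - 2)*sqrt(b) = 4 + 1*sqrt(b) = 4 + sqrt(b))
558*(-O(6)*(-1)) = 558*(-(4 + sqrt(6))*(-1)) = 558*((-4 - sqrt(6))*(-1)) = 558*(4 + sqrt(6)) = 2232 + 558*sqrt(6)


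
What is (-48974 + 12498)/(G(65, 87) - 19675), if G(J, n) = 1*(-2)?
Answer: 36476/19677 ≈ 1.8537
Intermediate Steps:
G(J, n) = -2
(-48974 + 12498)/(G(65, 87) - 19675) = (-48974 + 12498)/(-2 - 19675) = -36476/(-19677) = -36476*(-1/19677) = 36476/19677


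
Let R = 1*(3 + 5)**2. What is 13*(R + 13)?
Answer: 1001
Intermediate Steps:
R = 64 (R = 1*8**2 = 1*64 = 64)
13*(R + 13) = 13*(64 + 13) = 13*77 = 1001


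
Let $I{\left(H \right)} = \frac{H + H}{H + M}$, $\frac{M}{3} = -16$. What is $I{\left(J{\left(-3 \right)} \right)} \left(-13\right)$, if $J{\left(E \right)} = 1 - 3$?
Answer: $- \frac{26}{25} \approx -1.04$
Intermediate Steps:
$J{\left(E \right)} = -2$
$M = -48$ ($M = 3 \left(-16\right) = -48$)
$I{\left(H \right)} = \frac{2 H}{-48 + H}$ ($I{\left(H \right)} = \frac{H + H}{H - 48} = \frac{2 H}{-48 + H}$)
$I{\left(J{\left(-3 \right)} \right)} \left(-13\right) = 2 \left(-2\right) \frac{1}{-48 - 2} \left(-13\right) = 2 \left(-2\right) \frac{1}{-50} \left(-13\right) = 2 \left(-2\right) \left(- \frac{1}{50}\right) \left(-13\right) = \frac{2}{25} \left(-13\right) = - \frac{26}{25}$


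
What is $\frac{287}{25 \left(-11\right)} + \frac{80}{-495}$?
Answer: $- \frac{2983}{2475} \approx -1.2053$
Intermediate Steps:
$\frac{287}{25 \left(-11\right)} + \frac{80}{-495} = \frac{287}{-275} + 80 \left(- \frac{1}{495}\right) = 287 \left(- \frac{1}{275}\right) - \frac{16}{99} = - \frac{287}{275} - \frac{16}{99} = - \frac{2983}{2475}$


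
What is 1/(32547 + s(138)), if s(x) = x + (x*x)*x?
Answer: 1/2660757 ≈ 3.7583e-7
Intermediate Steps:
s(x) = x + x³ (s(x) = x + x²*x = x + x³)
1/(32547 + s(138)) = 1/(32547 + (138 + 138³)) = 1/(32547 + (138 + 2628072)) = 1/(32547 + 2628210) = 1/2660757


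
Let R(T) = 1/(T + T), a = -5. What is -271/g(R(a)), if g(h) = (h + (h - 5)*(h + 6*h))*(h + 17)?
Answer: -271000/58643 ≈ -4.6212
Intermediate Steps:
R(T) = 1/(2*T)
g(h) = (17 + h)*(h + 7*h*(-5 + h)) (g(h) = (h + (-5 + h)*(7*h))*(17 + h) = (h + 7*h*(-5 + h))*(17 + h) = (17 + h)*(h + 7*h*(-5 + h)))
-271/g(R(a)) = -271*(-10/(-578 + 7*((1/2)/(-5))**2 + 85*((1/2)/(-5)))) = -271*(-10/(-578 + 7*((1/2)*(-1/5))**2 + 85*((1/2)*(-1/5)))) = -271*(-10/(-578 + 7*(-1/10)**2 + 85*(-1/10))) = -271*(-10/(-578 + 7*(1/100) - 17/2)) = -271*(-10/(-578 + 7/100 - 17/2)) = -271/((-1/10*(-58643/100))) = -271/58643/1000 = -271*1000/58643 = -271000/58643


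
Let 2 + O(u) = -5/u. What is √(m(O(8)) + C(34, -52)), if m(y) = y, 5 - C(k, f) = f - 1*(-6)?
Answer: 3*√86/4 ≈ 6.9552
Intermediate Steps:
O(u) = -2 - 5/u
C(k, f) = -1 - f (C(k, f) = 5 - (f - 1*(-6)) = 5 - (f + 6) = 5 - (6 + f) = 5 + (-6 - f) = -1 - f)
√(m(O(8)) + C(34, -52)) = √((-2 - 5/8) + (-1 - 1*(-52))) = √((-2 - 5*⅛) + (-1 + 52)) = √((-2 - 5/8) + 51) = √(-21/8 + 51) = √(387/8) = 3*√86/4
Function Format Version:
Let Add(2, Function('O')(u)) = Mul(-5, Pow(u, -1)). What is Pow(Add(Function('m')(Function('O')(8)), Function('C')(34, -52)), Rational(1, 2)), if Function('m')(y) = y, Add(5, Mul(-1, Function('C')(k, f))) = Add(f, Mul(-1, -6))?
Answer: Mul(Rational(3, 4), Pow(86, Rational(1, 2))) ≈ 6.9552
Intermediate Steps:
Function('O')(u) = Add(-2, Mul(-5, Pow(u, -1)))
Function('C')(k, f) = Add(-1, Mul(-1, f)) (Function('C')(k, f) = Add(5, Mul(-1, Add(f, Mul(-1, -6)))) = Add(5, Mul(-1, Add(f, 6))) = Add(5, Mul(-1, Add(6, f))) = Add(5, Add(-6, Mul(-1, f))) = Add(-1, Mul(-1, f)))
Pow(Add(Function('m')(Function('O')(8)), Function('C')(34, -52)), Rational(1, 2)) = Pow(Add(Add(-2, Mul(-5, Pow(8, -1))), Add(-1, Mul(-1, -52))), Rational(1, 2)) = Pow(Add(Add(-2, Mul(-5, Rational(1, 8))), Add(-1, 52)), Rational(1, 2)) = Pow(Add(Add(-2, Rational(-5, 8)), 51), Rational(1, 2)) = Pow(Add(Rational(-21, 8), 51), Rational(1, 2)) = Pow(Rational(387, 8), Rational(1, 2)) = Mul(Rational(3, 4), Pow(86, Rational(1, 2)))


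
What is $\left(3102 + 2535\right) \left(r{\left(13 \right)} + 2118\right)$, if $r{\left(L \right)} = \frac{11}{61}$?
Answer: $\frac{728351133}{61} \approx 1.194 \cdot 10^{7}$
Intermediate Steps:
$r{\left(L \right)} = \frac{11}{61}$ ($r{\left(L \right)} = 11 \cdot \frac{1}{61} = \frac{11}{61}$)
$\left(3102 + 2535\right) \left(r{\left(13 \right)} + 2118\right) = \left(3102 + 2535\right) \left(\frac{11}{61} + 2118\right) = 5637 \cdot \frac{129209}{61} = \frac{728351133}{61}$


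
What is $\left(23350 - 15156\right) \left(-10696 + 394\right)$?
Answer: $-84414588$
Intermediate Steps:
$\left(23350 - 15156\right) \left(-10696 + 394\right) = 8194 \left(-10302\right) = -84414588$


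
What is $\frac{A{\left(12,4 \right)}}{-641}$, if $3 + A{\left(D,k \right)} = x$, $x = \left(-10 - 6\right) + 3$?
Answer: $\frac{16}{641} \approx 0.024961$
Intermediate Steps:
$x = -13$ ($x = -16 + 3 = -13$)
$A{\left(D,k \right)} = -16$ ($A{\left(D,k \right)} = -3 - 13 = -16$)
$\frac{A{\left(12,4 \right)}}{-641} = - \frac{16}{-641} = \left(-16\right) \left(- \frac{1}{641}\right) = \frac{16}{641}$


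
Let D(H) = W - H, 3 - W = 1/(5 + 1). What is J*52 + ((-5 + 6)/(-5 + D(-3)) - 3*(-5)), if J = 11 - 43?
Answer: -8239/5 ≈ -1647.8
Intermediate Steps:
W = 17/6 (W = 3 - 1/(5 + 1) = 3 - 1/6 = 3 - 1*⅙ = 3 - ⅙ = 17/6 ≈ 2.8333)
J = -32
D(H) = 17/6 - H
J*52 + ((-5 + 6)/(-5 + D(-3)) - 3*(-5)) = -32*52 + ((-5 + 6)/(-5 + (17/6 - 1*(-3))) - 3*(-5)) = -1664 + (1/(-5 + (17/6 + 3)) + 15) = -1664 + (1/(-5 + 35/6) + 15) = -1664 + (1/(⅚) + 15) = -1664 + (1*(6/5) + 15) = -1664 + (6/5 + 15) = -1664 + 81/5 = -8239/5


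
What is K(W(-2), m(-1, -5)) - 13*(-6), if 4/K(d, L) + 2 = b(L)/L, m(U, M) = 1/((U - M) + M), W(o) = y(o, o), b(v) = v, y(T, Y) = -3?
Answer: 74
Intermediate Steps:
W(o) = -3
m(U, M) = 1/U
K(d, L) = -4 (K(d, L) = 4/(-2 + L/L) = 4/(-2 + 1) = 4/(-1) = 4*(-1) = -4)
K(W(-2), m(-1, -5)) - 13*(-6) = -4 - 13*(-6) = -4 + 78 = 74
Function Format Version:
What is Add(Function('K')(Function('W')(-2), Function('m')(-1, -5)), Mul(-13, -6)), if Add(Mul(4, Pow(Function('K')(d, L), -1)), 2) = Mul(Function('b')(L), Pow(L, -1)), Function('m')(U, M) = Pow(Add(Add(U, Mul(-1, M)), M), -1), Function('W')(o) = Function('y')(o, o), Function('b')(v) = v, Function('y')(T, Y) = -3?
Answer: 74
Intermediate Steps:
Function('W')(o) = -3
Function('m')(U, M) = Pow(U, -1)
Function('K')(d, L) = -4 (Function('K')(d, L) = Mul(4, Pow(Add(-2, Mul(L, Pow(L, -1))), -1)) = Mul(4, Pow(Add(-2, 1), -1)) = Mul(4, Pow(-1, -1)) = Mul(4, -1) = -4)
Add(Function('K')(Function('W')(-2), Function('m')(-1, -5)), Mul(-13, -6)) = Add(-4, Mul(-13, -6)) = Add(-4, 78) = 74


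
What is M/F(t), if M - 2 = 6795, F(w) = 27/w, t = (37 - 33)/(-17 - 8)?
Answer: -27188/675 ≈ -40.279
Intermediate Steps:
t = -4/25 (t = 4/(-25) = 4*(-1/25) = -4/25 ≈ -0.16000)
M = 6797 (M = 2 + 6795 = 6797)
M/F(t) = 6797/((27/(-4/25))) = 6797/((27*(-25/4))) = 6797/(-675/4) = 6797*(-4/675) = -27188/675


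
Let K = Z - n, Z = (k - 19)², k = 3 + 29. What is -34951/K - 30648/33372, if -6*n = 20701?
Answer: -638652496/60389415 ≈ -10.576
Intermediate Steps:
k = 32
n = -20701/6 (n = -⅙*20701 = -20701/6 ≈ -3450.2)
Z = 169 (Z = (32 - 19)² = 13² = 169)
K = 21715/6 (K = 169 - 1*(-20701/6) = 169 + 20701/6 = 21715/6 ≈ 3619.2)
-34951/K - 30648/33372 = -34951/21715/6 - 30648/33372 = -34951*6/21715 - 30648*1/33372 = -209706/21715 - 2554/2781 = -638652496/60389415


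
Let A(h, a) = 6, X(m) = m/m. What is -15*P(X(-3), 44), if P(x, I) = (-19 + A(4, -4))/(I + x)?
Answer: 13/3 ≈ 4.3333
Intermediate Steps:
X(m) = 1
P(x, I) = -13/(I + x) (P(x, I) = (-19 + 6)/(I + x) = -13/(I + x))
-15*P(X(-3), 44) = -(-195)/(44 + 1) = -(-195)/45 = -15*(-13/45) = 13/3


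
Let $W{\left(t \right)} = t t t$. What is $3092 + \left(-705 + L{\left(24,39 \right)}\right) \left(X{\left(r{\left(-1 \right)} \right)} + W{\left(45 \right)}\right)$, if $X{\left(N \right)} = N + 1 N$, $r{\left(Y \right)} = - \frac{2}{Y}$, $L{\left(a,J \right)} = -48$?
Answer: $-68617045$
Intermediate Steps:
$X{\left(N \right)} = 2 N$ ($X{\left(N \right)} = N + N = 2 N$)
$W{\left(t \right)} = t^{3}$ ($W{\left(t \right)} = t^{2} t = t^{3}$)
$3092 + \left(-705 + L{\left(24,39 \right)}\right) \left(X{\left(r{\left(-1 \right)} \right)} + W{\left(45 \right)}\right) = 3092 + \left(-705 - 48\right) \left(2 \left(- \frac{2}{-1}\right) + 45^{3}\right) = 3092 - 753 \left(2 \left(\left(-2\right) \left(-1\right)\right) + 91125\right) = 3092 - 753 \left(2 \cdot 2 + 91125\right) = 3092 - 753 \left(4 + 91125\right) = 3092 - 68620137 = -68617045$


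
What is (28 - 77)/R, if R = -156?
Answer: 49/156 ≈ 0.31410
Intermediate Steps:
(28 - 77)/R = (28 - 77)/(-156) = -1/156*(-49) = 49/156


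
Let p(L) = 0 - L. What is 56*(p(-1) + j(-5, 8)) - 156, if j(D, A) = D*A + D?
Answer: -2620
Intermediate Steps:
p(L) = -L
j(D, A) = D + A*D (j(D, A) = A*D + D = D + A*D)
56*(p(-1) + j(-5, 8)) - 156 = 56*(-1*(-1) - 5*(1 + 8)) - 156 = 56*(1 - 5*9) - 156 = 56*(1 - 45) - 156 = 56*(-44) - 156 = -2464 - 156 = -2620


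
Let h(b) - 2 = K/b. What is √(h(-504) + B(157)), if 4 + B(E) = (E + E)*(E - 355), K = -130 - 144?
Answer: I*√109673977/42 ≈ 249.35*I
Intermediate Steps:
K = -274
B(E) = -4 + 2*E*(-355 + E) (B(E) = -4 + (E + E)*(E - 355) = -4 + (2*E)*(-355 + E) = -4 + 2*E*(-355 + E))
h(b) = 2 - 274/b
√(h(-504) + B(157)) = √((2 - 274/(-504)) + (-4 - 710*157 + 2*157²)) = √((2 - 274*(-1/504)) + (-4 - 111470 + 2*24649)) = √((2 + 137/252) + (-4 - 111470 + 49298)) = √(641/252 - 62176) = √(-15667711/252) = I*√109673977/42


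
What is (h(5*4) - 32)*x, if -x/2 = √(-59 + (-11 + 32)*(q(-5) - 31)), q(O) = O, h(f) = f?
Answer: 24*I*√815 ≈ 685.16*I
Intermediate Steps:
x = -2*I*√815 (x = -2*√(-59 + (-11 + 32)*(-5 - 31)) = -2*√(-59 + 21*(-36)) = -2*√(-59 - 756) = -2*I*√815 ≈ -57.096*I)
(h(5*4) - 32)*x = (5*4 - 32)*(-2*I*√815) = (20 - 32)*(-2*I*√815) = -(-24)*I*√815 = 24*I*√815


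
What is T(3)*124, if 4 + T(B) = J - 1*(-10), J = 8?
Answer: 1736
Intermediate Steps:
T(B) = 14 (T(B) = -4 + (8 - 1*(-10)) = -4 + (8 + 10) = -4 + 18 = 14)
T(3)*124 = 14*124 = 1736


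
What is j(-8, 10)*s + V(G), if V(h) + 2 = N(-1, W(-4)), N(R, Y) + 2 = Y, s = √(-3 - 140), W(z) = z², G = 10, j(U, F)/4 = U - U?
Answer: 12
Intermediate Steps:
j(U, F) = 0 (j(U, F) = 4*(U - U) = 4*0 = 0)
s = I*√143 (s = √(-143) = I*√143 ≈ 11.958*I)
N(R, Y) = -2 + Y
V(h) = 12 (V(h) = -2 + (-2 + (-4)²) = -2 + (-2 + 16) = -2 + 14 = 12)
j(-8, 10)*s + V(G) = 0*(I*√143) + 12 = 0 + 12 = 12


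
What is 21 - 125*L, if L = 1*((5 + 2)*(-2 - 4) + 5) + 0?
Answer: 4646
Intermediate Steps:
L = -37 (L = 1*(7*(-6) + 5) + 0 = 1*(-42 + 5) + 0 = 1*(-37) + 0 = -37 + 0 = -37)
21 - 125*L = 21 - 125*(-37) = 21 + 4625 = 4646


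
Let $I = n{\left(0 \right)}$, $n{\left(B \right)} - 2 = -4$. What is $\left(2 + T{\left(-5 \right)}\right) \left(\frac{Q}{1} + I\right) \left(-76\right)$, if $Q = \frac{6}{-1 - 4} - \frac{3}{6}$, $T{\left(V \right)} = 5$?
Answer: $\frac{9842}{5} \approx 1968.4$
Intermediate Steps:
$n{\left(B \right)} = -2$ ($n{\left(B \right)} = 2 - 4 = -2$)
$I = -2$
$Q = - \frac{17}{10}$ ($Q = \frac{6}{-5} - \frac{1}{2} = 6 \left(- \frac{1}{5}\right) - \frac{1}{2} = - \frac{6}{5} - \frac{1}{2} = - \frac{17}{10} \approx -1.7$)
$\left(2 + T{\left(-5 \right)}\right) \left(\frac{Q}{1} + I\right) \left(-76\right) = \left(2 + 5\right) \left(- \frac{17}{10 \cdot 1} - 2\right) \left(-76\right) = 7 \left(\left(- \frac{17}{10}\right) 1 - 2\right) \left(-76\right) = 7 \left(- \frac{17}{10} - 2\right) \left(-76\right) = 7 \left(- \frac{37}{10}\right) \left(-76\right) = \left(- \frac{259}{10}\right) \left(-76\right) = \frac{9842}{5}$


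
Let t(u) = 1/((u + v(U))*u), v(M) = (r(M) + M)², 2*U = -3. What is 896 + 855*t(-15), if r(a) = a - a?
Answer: 15308/17 ≈ 900.47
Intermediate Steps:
U = -3/2 (U = (½)*(-3) = -3/2 ≈ -1.5000)
r(a) = 0
v(M) = M² (v(M) = (0 + M)² = M²)
t(u) = 1/(u*(9/4 + u)) (t(u) = 1/((u + (-3/2)²)*u) = 1/((u + 9/4)*u) = 1/((9/4 + u)*u) = 1/(u*(9/4 + u)))
896 + 855*t(-15) = 896 + 855*(4/(-15*(9 + 4*(-15)))) = 896 + 855*(4*(-1/15)/(9 - 60)) = 896 + 855*(4*(-1/15)/(-51)) = 896 + 855*(4*(-1/15)*(-1/51)) = 896 + 855*(4/765) = 896 + 76/17 = 15308/17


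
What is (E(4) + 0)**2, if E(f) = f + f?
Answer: 64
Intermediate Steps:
E(f) = 2*f
(E(4) + 0)**2 = (2*4 + 0)**2 = (8 + 0)**2 = 8**2 = 64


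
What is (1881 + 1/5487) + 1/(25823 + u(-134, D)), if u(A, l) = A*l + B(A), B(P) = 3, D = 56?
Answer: 189102246943/100532814 ≈ 1881.0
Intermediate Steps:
u(A, l) = 3 + A*l (u(A, l) = A*l + 3 = 3 + A*l)
(1881 + 1/5487) + 1/(25823 + u(-134, D)) = (1881 + 1/5487) + 1/(25823 + (3 - 134*56)) = (1881 + 1/5487) + 1/(25823 + (3 - 7504)) = 10321048/5487 + 1/(25823 - 7501) = 10321048/5487 + 1/18322 = 189102246943/100532814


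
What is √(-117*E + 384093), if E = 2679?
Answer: 15*√314 ≈ 265.80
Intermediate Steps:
√(-117*E + 384093) = √(-117*2679 + 384093) = √(-313443 + 384093) = √70650 = 15*√314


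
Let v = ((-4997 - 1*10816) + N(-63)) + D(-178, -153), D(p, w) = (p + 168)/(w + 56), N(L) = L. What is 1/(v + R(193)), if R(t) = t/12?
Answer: -1164/18460823 ≈ -6.3052e-5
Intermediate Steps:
R(t) = t/12 (R(t) = t*(1/12) = t/12)
D(p, w) = (168 + p)/(56 + w)
v = -1539962/97 (v = ((-4997 - 1*10816) - 63) + (168 - 178)/(56 - 153) = ((-4997 - 10816) - 63) - 10/(-97) = (-15813 - 63) - 1/97*(-10) = -15876 + 10/97 = -1539962/97 ≈ -15876.)
1/(v + R(193)) = 1/(-1539962/97 + (1/12)*193) = 1/(-1539962/97 + 193/12) = 1/(-18460823/1164) = -1164/18460823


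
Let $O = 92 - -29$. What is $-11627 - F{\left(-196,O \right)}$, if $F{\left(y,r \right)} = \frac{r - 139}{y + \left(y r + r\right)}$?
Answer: $- \frac{276617975}{23791} \approx -11627.0$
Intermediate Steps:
$O = 121$ ($O = 92 + 29 = 121$)
$F{\left(y,r \right)} = \frac{-139 + r}{r + y + r y}$ ($F{\left(y,r \right)} = \frac{-139 + r}{y + \left(r y + r\right)} = \frac{-139 + r}{y + \left(r + r y\right)} = \frac{-139 + r}{r + y + r y}$)
$-11627 - F{\left(-196,O \right)} = -11627 - \frac{-139 + 121}{121 - 196 + 121 \left(-196\right)} = -11627 - \frac{1}{121 - 196 - 23716} \left(-18\right) = -11627 - \frac{1}{-23791} \left(-18\right) = -11627 - \left(- \frac{1}{23791}\right) \left(-18\right) = -11627 - \frac{18}{23791} = - \frac{276617975}{23791}$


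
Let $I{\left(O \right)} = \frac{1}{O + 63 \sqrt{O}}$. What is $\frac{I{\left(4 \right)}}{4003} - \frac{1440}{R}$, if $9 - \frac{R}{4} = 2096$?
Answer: $\frac{187342487}{1086053930} \approx 0.1725$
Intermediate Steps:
$R = -8348$ ($R = 36 - 8384 = -8348$)
$\frac{I{\left(4 \right)}}{4003} - \frac{1440}{R} = \frac{1}{\left(4 + 63 \sqrt{4}\right) 4003} - \frac{1440}{-8348} = \frac{1}{4 + 63 \cdot 2} \cdot \frac{1}{4003} - - \frac{360}{2087} = \frac{1}{4 + 126} \cdot \frac{1}{4003} + \frac{360}{2087} = \frac{1}{130} \cdot \frac{1}{4003} + \frac{360}{2087} = \frac{1}{520390} + \frac{360}{2087} = \frac{187342487}{1086053930}$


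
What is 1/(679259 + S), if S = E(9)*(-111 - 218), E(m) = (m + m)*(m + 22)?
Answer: 1/495677 ≈ 2.0174e-6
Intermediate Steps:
E(m) = 2*m*(22 + m) (E(m) = (2*m)*(22 + m) = 2*m*(22 + m))
S = -183582 (S = (2*9*(22 + 9))*(-111 - 218) = (2*9*31)*(-329) = 558*(-329) = -183582)
1/(679259 + S) = 1/(679259 - 183582) = 1/495677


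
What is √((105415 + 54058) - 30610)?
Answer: √128863 ≈ 358.98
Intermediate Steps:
√((105415 + 54058) - 30610) = √(159473 - 30610) = √128863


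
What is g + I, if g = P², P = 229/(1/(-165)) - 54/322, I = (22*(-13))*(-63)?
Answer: 37008368606322/25921 ≈ 1.4277e+9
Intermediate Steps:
I = 18018 (I = -286*(-63) = 18018)
P = -6083412/161 (P = 229/(-1/165) - 54*1/322 = 229*(-165) - 27/161 = -37785 - 27/161 = -6083412/161 ≈ -37785.)
g = 37007901561744/25921 (g = (-6083412/161)² = 37007901561744/25921 ≈ 1.4277e+9)
g + I = 37007901561744/25921 + 18018 = 37008368606322/25921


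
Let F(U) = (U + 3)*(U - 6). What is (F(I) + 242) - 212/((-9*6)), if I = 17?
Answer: 12580/27 ≈ 465.93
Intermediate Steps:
F(U) = (-6 + U)*(3 + U) (F(U) = (3 + U)*(-6 + U) = (-6 + U)*(3 + U))
(F(I) + 242) - 212/((-9*6)) = ((-18 + 17**2 - 3*17) + 242) - 212/((-9*6)) = ((-18 + 289 - 51) + 242) - 212/(-54) = (220 + 242) - 212*(-1/54) = 462 + 106/27 = 12580/27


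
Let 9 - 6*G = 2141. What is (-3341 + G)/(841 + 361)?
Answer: -11089/3606 ≈ -3.0752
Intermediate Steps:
G = -1066/3 (G = 3/2 - ⅙*2141 = 3/2 - 2141/6 = -1066/3 ≈ -355.33)
(-3341 + G)/(841 + 361) = (-3341 - 1066/3)/(841 + 361) = -11089/3/1202 = -11089/3*1/1202 = -11089/3606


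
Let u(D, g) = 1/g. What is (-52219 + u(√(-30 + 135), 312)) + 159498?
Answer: 33471049/312 ≈ 1.0728e+5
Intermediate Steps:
(-52219 + u(√(-30 + 135), 312)) + 159498 = (-52219 + 1/312) + 159498 = -16292327/312 + 159498 = 33471049/312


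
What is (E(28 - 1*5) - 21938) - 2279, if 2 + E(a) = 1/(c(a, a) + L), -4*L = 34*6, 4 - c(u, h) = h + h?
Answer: -2252368/93 ≈ -24219.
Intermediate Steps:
c(u, h) = 4 - 2*h (c(u, h) = 4 - (h + h) = 4 - 2*h)
L = -51 (L = -17*6/2 = -¼*204 = -51)
E(a) = -2 + 1/(-47 - 2*a) (E(a) = -2 + 1/((4 - 2*a) - 51) = -2 + 1/(-47 - 2*a))
(E(28 - 1*5) - 21938) - 2279 = ((-95 - 4*(28 - 1*5))/(47 + 2*(28 - 1*5)) - 21938) - 2279 = ((-95 - 4*(28 - 5))/(47 + 2*(28 - 5)) - 21938) - 2279 = ((-95 - 4*23)/(47 + 2*23) - 21938) - 2279 = ((-95 - 92)/(47 + 46) - 21938) - 2279 = (-187/93 - 21938) - 2279 = -2040421/93 - 2279 = -2252368/93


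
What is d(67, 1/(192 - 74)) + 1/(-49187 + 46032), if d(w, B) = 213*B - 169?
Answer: -62245113/372290 ≈ -167.20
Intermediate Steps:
d(w, B) = -169 + 213*B
d(67, 1/(192 - 74)) + 1/(-49187 + 46032) = (-169 + 213/(192 - 74)) + 1/(-49187 + 46032) = (-169 + 213/118) + 1/(-3155) = (-169 + 213*(1/118)) - 1/3155 = (-169 + 213/118) - 1/3155 = -19729/118 - 1/3155 = -62245113/372290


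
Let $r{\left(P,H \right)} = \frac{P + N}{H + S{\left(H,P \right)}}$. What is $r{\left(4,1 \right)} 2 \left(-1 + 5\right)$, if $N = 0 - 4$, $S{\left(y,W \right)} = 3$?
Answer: $0$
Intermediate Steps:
$N = -4$ ($N = 0 - 4 = -4$)
$r{\left(P,H \right)} = \frac{-4 + P}{3 + H}$ ($r{\left(P,H \right)} = \frac{P - 4}{H + 3} = \frac{-4 + P}{3 + H}$)
$r{\left(4,1 \right)} 2 \left(-1 + 5\right) = \frac{-4 + 4}{3 + 1} \cdot 2 \left(-1 + 5\right) = \frac{1}{4} \cdot 0 \cdot 2 \cdot 4 = \frac{1}{4} \cdot 0 \cdot 8 = 0 \cdot 8 = 0$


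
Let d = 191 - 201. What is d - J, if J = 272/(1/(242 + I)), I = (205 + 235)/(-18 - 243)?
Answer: -17062994/261 ≈ -65375.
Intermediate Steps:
I = -440/261 (I = 440/(-261) = 440*(-1/261) = -440/261 ≈ -1.6858)
J = 17060384/261 (J = 272/(1/(242 - 440/261)) = 272/(1/(62722/261)) = 272/(261/62722) = 272*(62722/261) = 17060384/261 ≈ 65365.)
d = -10
d - J = -10 - 1*17060384/261 = -10 - 17060384/261 = -17062994/261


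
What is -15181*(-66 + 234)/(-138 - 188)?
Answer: 1275204/163 ≈ 7823.3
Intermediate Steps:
-15181*(-66 + 234)/(-138 - 188) = -2550408/(-326) = -2550408*(-1)/326 = -15181*(-84/163) = 1275204/163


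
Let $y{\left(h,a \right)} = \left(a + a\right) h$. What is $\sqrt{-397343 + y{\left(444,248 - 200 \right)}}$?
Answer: $i \sqrt{354719} \approx 595.58 i$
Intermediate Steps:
$y{\left(h,a \right)} = 2 a h$
$\sqrt{-397343 + y{\left(444,248 - 200 \right)}} = \sqrt{-397343 + 2 \left(248 - 200\right) 444} = \sqrt{-397343 + 2 \cdot 48 \cdot 444} = \sqrt{-397343 + 42624} = \sqrt{-354719} = i \sqrt{354719}$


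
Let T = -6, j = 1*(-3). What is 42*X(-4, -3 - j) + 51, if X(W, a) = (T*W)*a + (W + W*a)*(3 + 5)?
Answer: -1293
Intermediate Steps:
j = -3
X(W, a) = 8*W + 2*W*a (X(W, a) = (-6*W)*a + (W + W*a)*(3 + 5) = -6*W*a + (W + W*a)*8 = -6*W*a + (8*W + 8*W*a) = 8*W + 2*W*a)
42*X(-4, -3 - j) + 51 = 42*(2*(-4)*(4 + (-3 - 1*(-3)))) + 51 = 42*(2*(-4)*(4 + (-3 + 3))) + 51 = 42*(2*(-4)*(4 + 0)) + 51 = 42*(2*(-4)*4) + 51 = 42*(-32) + 51 = -1344 + 51 = -1293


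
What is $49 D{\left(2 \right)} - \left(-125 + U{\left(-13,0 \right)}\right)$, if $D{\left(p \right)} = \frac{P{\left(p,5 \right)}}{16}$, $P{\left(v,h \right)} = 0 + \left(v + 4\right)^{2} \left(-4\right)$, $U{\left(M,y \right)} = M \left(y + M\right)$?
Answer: $-485$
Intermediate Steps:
$U{\left(M,y \right)} = M \left(M + y\right)$
$P{\left(v,h \right)} = - 4 \left(4 + v\right)^{2}$ ($P{\left(v,h \right)} = 0 + \left(4 + v\right)^{2} \left(-4\right) = 0 - 4 \left(4 + v\right)^{2} = - 4 \left(4 + v\right)^{2}$)
$D{\left(p \right)} = - \frac{\left(4 + p\right)^{2}}{4}$ ($D{\left(p \right)} = \frac{\left(-4\right) \left(4 + p\right)^{2}}{16} = - 4 \left(4 + p\right)^{2} \cdot \frac{1}{16} = - \frac{\left(4 + p\right)^{2}}{4}$)
$49 D{\left(2 \right)} - \left(-125 + U{\left(-13,0 \right)}\right) = 49 \left(- \frac{\left(4 + 2\right)^{2}}{4}\right) + \left(125 - - 13 \left(-13 + 0\right)\right) = 49 \left(- \frac{6^{2}}{4}\right) + \left(125 - \left(-13\right) \left(-13\right)\right) = 49 \left(\left(- \frac{1}{4}\right) 36\right) + \left(125 - 169\right) = 49 \left(-9\right) + \left(125 - 169\right) = -441 - 44 = -485$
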